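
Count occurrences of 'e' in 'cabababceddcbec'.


Scanning 'cabababceddcbec' for 'e':
  Position 8: 'e' -> MATCH (count: 1)
  Position 13: 'e' -> MATCH (count: 2)
Total occurrences of 'e': 2

2


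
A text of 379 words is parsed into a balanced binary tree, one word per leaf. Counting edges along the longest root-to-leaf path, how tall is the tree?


In a balanced binary tree with n leaves the deepest leaf is ceil(log2(n)) edges below the root.
log2(379) = 8.5661
ceil(8.5661) = 9
height (edges) = 9

9


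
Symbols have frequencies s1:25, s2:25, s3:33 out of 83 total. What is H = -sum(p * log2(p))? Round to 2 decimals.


Computing entropy H = -sum(p_i * log2(p_i)):
  s1: p = 25/83 = 0.3012, -p*log2(p) = 0.5214
  s2: p = 25/83 = 0.3012, -p*log2(p) = 0.5214
  s3: p = 33/83 = 0.3976, -p*log2(p) = 0.5291
H = sum of terms = 1.5719
Rounded to 2 decimals: 1.57

1.57


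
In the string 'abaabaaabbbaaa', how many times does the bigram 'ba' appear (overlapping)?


Scanning 'abaabaaabbbaaa' for bigram 'ba':
  Position 0: 'ab' -> no
  Position 1: 'ba' -> MATCH
  Position 2: 'aa' -> no
  Position 3: 'ab' -> no
  Position 4: 'ba' -> MATCH
  Position 5: 'aa' -> no
  Position 6: 'aa' -> no
  Position 7: 'ab' -> no
  Position 8: 'bb' -> no
  Position 9: 'bb' -> no
  Position 10: 'ba' -> MATCH
  Position 11: 'aa' -> no
  Position 12: 'aa' -> no
Total matches: 3

3


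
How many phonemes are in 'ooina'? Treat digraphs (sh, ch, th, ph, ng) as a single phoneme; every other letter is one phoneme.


Parsing 'ooina' greedily, digraphs first:
  'o' -> vowel phoneme (phonemes so far: 1)
  'o' -> vowel phoneme (phonemes so far: 2)
  'i' -> vowel phoneme (phonemes so far: 3)
  'n' -> consonant phoneme (phonemes so far: 4)
  'a' -> vowel phoneme (phonemes so far: 5)
Total phonemes: 5

5


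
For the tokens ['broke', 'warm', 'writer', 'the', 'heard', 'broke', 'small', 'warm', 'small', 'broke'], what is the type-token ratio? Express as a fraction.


Tokens: 10
Unique types: ('broke', 'heard', 'small', 'the', 'warm', 'writer') = 6
TTR = 6/10
Simplify: divide both by 2 -> 3/5
TTR = 3/5

3/5


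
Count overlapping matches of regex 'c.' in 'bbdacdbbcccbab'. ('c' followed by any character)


Pattern: c. means 'c' followed by any character.
Scanning 'bbdacdbbcccbab' position-by-position:
  Pos 0: window 'bb' -> no
  Pos 1: window 'bd' -> no
  Pos 2: window 'da' -> no
  Pos 3: window 'ac' -> no
  Pos 4: window 'cd' -> MATCH
  Pos 5: window 'db' -> no
  Pos 6: window 'bb' -> no
  Pos 7: window 'bc' -> no
  Pos 8: window 'cc' -> MATCH
  Pos 9: window 'cc' -> MATCH
  Pos 10: window 'cb' -> MATCH
  Pos 11: window 'ba' -> no
  Pos 12: window 'ab' -> no
  Pos 13: window 'b' -> no
Total matches: 4

4


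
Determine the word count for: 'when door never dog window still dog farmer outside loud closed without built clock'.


Counting words by splitting on spaces:
  Word 1: 'when'
  Word 2: 'door'
  Word 3: 'never'
  Word 4: 'dog'
  Word 5: 'window'
  Word 6: 'still'
  Word 7: 'dog'
  Word 8: 'farmer'
  Word 9: 'outside'
  Word 10: 'loud'
  Word 11: 'closed'
  Word 12: 'without'
  Word 13: 'built'
  Word 14: 'clock'
Total words: 14

14


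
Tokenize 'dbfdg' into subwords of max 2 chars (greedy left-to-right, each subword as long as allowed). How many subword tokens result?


'dbfdg' has 5 characters.
Chunking with max size 2:
  Chunk 1: 'db' (positions 0-1)
  Chunk 2: 'fd' (positions 2-3)
  Chunk 3: 'g' (positions 4-4)
Total chunks: ceil(5 / 2) = 3

3


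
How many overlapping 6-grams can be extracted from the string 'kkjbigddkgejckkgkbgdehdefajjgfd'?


String 'kkjbigddkgejckkgkbgdehdefajjgfd' has length L = 31.
Number of overlapping n-grams = L - n + 1
Substituting: 31 - 6 + 1 = 26

26


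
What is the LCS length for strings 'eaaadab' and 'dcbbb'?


DP table for LCS of 'eaaadab' and 'dcbbb':
       d  c  b  b  b
    0  0  0  0  0  0
  e 0  0  0  0  0  0
  a 0  0  0  0  0  0
  a 0  0  0  0  0  0
  a 0  0  0  0  0  0
  d 0  1  1  1  1  1
  a 0  1  1  1  1  1
  b 0  1  1  2  2  2
LCS: 'db'
LCS length = 2

2


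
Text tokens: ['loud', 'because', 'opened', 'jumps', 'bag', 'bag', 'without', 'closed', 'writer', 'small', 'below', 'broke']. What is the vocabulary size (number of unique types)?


Listing all tokens and tracking unique types:
  Token 1: 'loud' -> NEW (unique so far: 1)
  Token 2: 'because' -> NEW (unique so far: 2)
  Token 3: 'opened' -> NEW (unique so far: 3)
  Token 4: 'jumps' -> NEW (unique so far: 4)
  Token 5: 'bag' -> NEW (unique so far: 5)
  Token 6: 'bag' -> duplicate (unique so far: 5)
  Token 7: 'without' -> NEW (unique so far: 6)
  Token 8: 'closed' -> NEW (unique so far: 7)
  Token 9: 'writer' -> NEW (unique so far: 8)
  Token 10: 'small' -> NEW (unique so far: 9)
  Token 11: 'below' -> NEW (unique so far: 10)
  Token 12: 'broke' -> NEW (unique so far: 11)
Unique types: ('bag', 'because', 'below', 'broke', 'closed', 'jumps', 'loud', 'opened', 'small', 'without', 'writer')
Vocabulary size: 11

11


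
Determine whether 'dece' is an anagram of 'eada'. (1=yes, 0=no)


Sort characters of 'dece': 'cdee'
Sort characters of 'eada': 'aade'
Sorted forms differ -> they are NOT anagrams
Result: 0

0


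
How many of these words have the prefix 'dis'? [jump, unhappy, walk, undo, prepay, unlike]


Checking each word for prefix 'dis':
  'jump' -> no (count: 0)
  'unhappy' -> no (count: 0)
  'walk' -> no (count: 0)
  'undo' -> no (count: 0)
  'prepay' -> no (count: 0)
  'unlike' -> no (count: 0)
Total with prefix 'dis': 0

0


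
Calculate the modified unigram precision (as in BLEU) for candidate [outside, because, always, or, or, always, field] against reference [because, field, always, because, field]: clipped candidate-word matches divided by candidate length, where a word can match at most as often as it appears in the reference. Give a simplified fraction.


Reference word counts: {'always': 1, 'because': 2, 'field': 2}
Checking each candidate word (with clipping):
  'outside' -> not in reference -> no match (matches: 0)
  'because' -> in reference (ref count 2, used 1/2) -> match (matches: 1)
  'always' -> in reference (ref count 1, used 1/1) -> match (matches: 2)
  'or' -> not in reference -> no match (matches: 2)
  'or' -> not in reference -> no match (matches: 2)
  'always' -> ref count 1 already used up (1/1) -> clipped, no match (matches: 2)
  'field' -> in reference (ref count 2, used 1/2) -> match (matches: 3)
Clipped matches: 3, Candidate length: 7
Precision = 3/7

3/7


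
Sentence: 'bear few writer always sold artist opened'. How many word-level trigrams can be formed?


Word trigrams from [7] words:
  Trigram 1: (bear few writer)
  Trigram 2: (few writer always)
  Trigram 3: (writer always sold)
  Trigram 4: (always sold artist)
  Trigram 5: (sold artist opened)
Total word trigrams: 7 - 2 = 5

5


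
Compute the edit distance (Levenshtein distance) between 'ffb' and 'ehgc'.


Building DP table for s1='ffb' (len 3) and s2='ehgc' (len 4):
       e  h  g  c
    0  1  2  3  4
  f 1  1  2  3  4
  f 2  2  2  3  4
  b 3  3  3  3  4
Edit distance = dp[3][4] = 4

4


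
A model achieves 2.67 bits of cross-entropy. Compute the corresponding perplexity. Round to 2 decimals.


Perplexity formula: PP = 2^H
H = 2.67
PP = 2^2.67
Decompose: 2^2.67 = 2^2 * 2^0.67
2^2 = 4, 2^0.67 ~ 1.5910730
PP ~ 4 * 1.5910730 = 6.3642920
Rounded to 2 decimals: 6.36

6.36


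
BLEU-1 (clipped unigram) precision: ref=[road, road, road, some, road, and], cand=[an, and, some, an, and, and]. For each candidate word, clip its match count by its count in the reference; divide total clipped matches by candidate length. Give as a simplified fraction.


Reference word counts: {'and': 1, 'road': 4, 'some': 1}
Checking each candidate word (with clipping):
  'an' -> not in reference -> no match (matches: 0)
  'and' -> in reference (ref count 1, used 1/1) -> match (matches: 1)
  'some' -> in reference (ref count 1, used 1/1) -> match (matches: 2)
  'an' -> not in reference -> no match (matches: 2)
  'and' -> ref count 1 already used up (1/1) -> clipped, no match (matches: 2)
  'and' -> ref count 1 already used up (1/1) -> clipped, no match (matches: 2)
Clipped matches: 2, Candidate length: 6
Precision = 2/6 = 1/3

1/3


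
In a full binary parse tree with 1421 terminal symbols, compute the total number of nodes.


Leaf nodes (terminals): 1421
Internal nodes = n - 1 = 1421 - 1 = 1420
Total = leaves + internal = 1421 + 1420 = 2841

2841


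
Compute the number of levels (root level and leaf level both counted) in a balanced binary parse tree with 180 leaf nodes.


In a balanced binary tree with n leaves the deepest leaf is ceil(log2(n)) edges below the root,
so counting node levels inclusive of root and leaves gives ceil(log2(n)) + 1 levels.
log2(180) = 7.4919
ceil(7.4919) = 8
levels = 8 + 1 = 9

9


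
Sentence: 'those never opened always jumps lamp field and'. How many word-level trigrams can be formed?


Word trigrams from [8] words:
  Trigram 1: (those never opened)
  Trigram 2: (never opened always)
  Trigram 3: (opened always jumps)
  Trigram 4: (always jumps lamp)
  Trigram 5: (jumps lamp field)
  Trigram 6: (lamp field and)
Total word trigrams: 8 - 2 = 6

6


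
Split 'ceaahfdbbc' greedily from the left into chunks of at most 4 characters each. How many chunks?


'ceaahfdbbc' has 10 characters.
Chunking with max size 4:
  Chunk 1: 'ceaa' (positions 0-3)
  Chunk 2: 'hfdb' (positions 4-7)
  Chunk 3: 'bc' (positions 8-9)
Total chunks: ceil(10 / 4) = 3

3


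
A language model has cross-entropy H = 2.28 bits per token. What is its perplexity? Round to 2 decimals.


Perplexity formula: PP = 2^H
H = 2.28
PP = 2^2.28
Decompose: 2^2.28 = 2^2 * 2^0.28
2^2 = 4, 2^0.28 ~ 1.2141949
PP ~ 4 * 1.2141949 = 4.8567796
Rounded to 2 decimals: 4.86

4.86


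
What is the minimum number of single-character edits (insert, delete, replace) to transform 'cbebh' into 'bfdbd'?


Building DP table for s1='cbebh' (len 5) and s2='bfdbd' (len 5):
       b  f  d  b  d
    0  1  2  3  4  5
  c 1  1  2  3  4  5
  b 2  1  2  3  3  4
  e 3  2  2  3  4  4
  b 4  3  3  3  3  4
  h 5  4  4  4  4  4
Edit distance = dp[5][5] = 4

4


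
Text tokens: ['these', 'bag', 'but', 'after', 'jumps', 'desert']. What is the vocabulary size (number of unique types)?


Listing all tokens and tracking unique types:
  Token 1: 'these' -> NEW (unique so far: 1)
  Token 2: 'bag' -> NEW (unique so far: 2)
  Token 3: 'but' -> NEW (unique so far: 3)
  Token 4: 'after' -> NEW (unique so far: 4)
  Token 5: 'jumps' -> NEW (unique so far: 5)
  Token 6: 'desert' -> NEW (unique so far: 6)
Unique types: ('after', 'bag', 'but', 'desert', 'jumps', 'these')
Vocabulary size: 6

6


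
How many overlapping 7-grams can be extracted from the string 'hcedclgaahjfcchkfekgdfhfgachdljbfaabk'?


String 'hcedclgaahjfcchkfekgdfhfgachdljbfaabk' has length L = 37.
Number of overlapping n-grams = L - n + 1
Substituting: 37 - 7 + 1 = 31

31


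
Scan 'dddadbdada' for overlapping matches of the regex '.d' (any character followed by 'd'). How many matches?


Pattern: .d means any character followed by 'd'.
Scanning 'dddadbdada' position-by-position:
  Pos 0: window 'dd' -> MATCH
  Pos 1: window 'dd' -> MATCH
  Pos 2: window 'da' -> no
  Pos 3: window 'ad' -> MATCH
  Pos 4: window 'db' -> no
  Pos 5: window 'bd' -> MATCH
  Pos 6: window 'da' -> no
  Pos 7: window 'ad' -> MATCH
  Pos 8: window 'da' -> no
  Pos 9: window 'a' -> no
Total matches: 5

5


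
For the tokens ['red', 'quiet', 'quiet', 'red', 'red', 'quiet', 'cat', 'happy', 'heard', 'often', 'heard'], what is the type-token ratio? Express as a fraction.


Tokens: 11
Unique types: ('cat', 'happy', 'heard', 'often', 'quiet', 'red') = 6
TTR = 6/11
Already in lowest terms.

6/11


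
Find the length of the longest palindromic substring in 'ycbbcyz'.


Scanning 'ycbbcyz' for palindromic substrings.
Substring at positions 0-5: 'ycbbcy'.
Check: reverse('ycbbcy') = 'ycbbcy' -> palindrome confirmed.
Neighbouring characters ('-' / 'z') break symmetry, so it cannot extend further.
No longer palindromic substring exists; longest length = 6

6


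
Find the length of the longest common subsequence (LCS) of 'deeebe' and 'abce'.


DP table for LCS of 'deeebe' and 'abce':
       a  b  c  e
    0  0  0  0  0
  d 0  0  0  0  0
  e 0  0  0  0  1
  e 0  0  0  0  1
  e 0  0  0  0  1
  b 0  0  1  1  1
  e 0  0  1  1  2
LCS: 'be'
LCS length = 2

2


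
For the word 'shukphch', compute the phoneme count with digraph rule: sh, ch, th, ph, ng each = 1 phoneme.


Parsing 'shukphch' greedily, digraphs first:
  'sh' -> digraph (1 consonant phoneme) (phonemes so far: 1)
  'u' -> vowel phoneme (phonemes so far: 2)
  'k' -> consonant phoneme (phonemes so far: 3)
  'ph' -> digraph (1 consonant phoneme) (phonemes so far: 4)
  'ch' -> digraph (1 consonant phoneme) (phonemes so far: 5)
Total phonemes: 5

5


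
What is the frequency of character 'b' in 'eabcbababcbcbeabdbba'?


Scanning 'eabcbababcbcbeabdbba' for 'b':
  Position 2: 'b' -> MATCH (count: 1)
  Position 4: 'b' -> MATCH (count: 2)
  Position 6: 'b' -> MATCH (count: 3)
  Position 8: 'b' -> MATCH (count: 4)
  Position 10: 'b' -> MATCH (count: 5)
  Position 12: 'b' -> MATCH (count: 6)
  Position 15: 'b' -> MATCH (count: 7)
  Position 17: 'b' -> MATCH (count: 8)
  Position 18: 'b' -> MATCH (count: 9)
Total occurrences of 'b': 9

9


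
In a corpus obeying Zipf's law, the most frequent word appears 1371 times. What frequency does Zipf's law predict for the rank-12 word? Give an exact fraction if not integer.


Zipf's law: freq(rank) = f1 / rank
f1 = 1371, rank = 12
freq = 1371 / 12
GCD(1371, 12) = 3
Simplified: 457/4

457/4


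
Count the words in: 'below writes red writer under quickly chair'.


Counting words by splitting on spaces:
  Word 1: 'below'
  Word 2: 'writes'
  Word 3: 'red'
  Word 4: 'writer'
  Word 5: 'under'
  Word 6: 'quickly'
  Word 7: 'chair'
Total words: 7

7


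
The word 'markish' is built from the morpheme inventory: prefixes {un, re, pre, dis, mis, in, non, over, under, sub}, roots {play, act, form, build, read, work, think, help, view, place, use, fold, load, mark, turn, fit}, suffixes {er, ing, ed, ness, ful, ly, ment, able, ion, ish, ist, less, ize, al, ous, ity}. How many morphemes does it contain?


Segmenting 'markish' against the inventory:
  'mark' -> root (morpheme 1)
  'ish' -> suffix (morpheme 2)
Total morphemes: 2

2


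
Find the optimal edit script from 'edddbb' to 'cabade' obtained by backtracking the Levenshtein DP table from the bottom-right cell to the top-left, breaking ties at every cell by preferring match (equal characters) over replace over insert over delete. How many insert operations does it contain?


Edit distance = 6. Backtracking from cell (6, 6) with preference match > replace > insert > delete,
then listing the resulting alignment 'edddbb' -> 'cabade' left to right:
  Step 1: replace e->c
  Step 2: replace d->a
  Step 3: replace d->b
  Step 4: replace d->a
  Step 5: replace b->d
  Step 6: replace b->e
Total insertions: 0

0


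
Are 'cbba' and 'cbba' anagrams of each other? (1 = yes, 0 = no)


Sort characters of 'cbba': 'abbc'
Sort characters of 'cbba': 'abbc'
Sorted forms match -> they ARE anagrams
Result: 1

1


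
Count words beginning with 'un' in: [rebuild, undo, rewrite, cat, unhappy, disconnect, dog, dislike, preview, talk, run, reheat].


Checking each word for prefix 'un':
  'rebuild' -> no (count: 0)
  'undo' -> YES, starts with 'un' (count: 1)
  'rewrite' -> no (count: 1)
  'cat' -> no (count: 1)
  'unhappy' -> YES, starts with 'un' (count: 2)
  'disconnect' -> no (count: 2)
  'dog' -> no (count: 2)
  'dislike' -> no (count: 2)
  'preview' -> no (count: 2)
  'talk' -> no (count: 2)
  'run' -> no (count: 2)
  'reheat' -> no (count: 2)
Total with prefix 'un': 2

2


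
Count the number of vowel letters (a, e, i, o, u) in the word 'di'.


Scanning each character of 'di':
  Position 1: 'd' -> consonant (running count: 0)
  Position 2: 'i' -> vowel (running count: 1)
Total vowels: 1

1


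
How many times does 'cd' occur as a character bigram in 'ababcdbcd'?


Scanning 'ababcdbcd' for bigram 'cd':
  Position 0: 'ab' -> no
  Position 1: 'ba' -> no
  Position 2: 'ab' -> no
  Position 3: 'bc' -> no
  Position 4: 'cd' -> MATCH
  Position 5: 'db' -> no
  Position 6: 'bc' -> no
  Position 7: 'cd' -> MATCH
Total matches: 2

2


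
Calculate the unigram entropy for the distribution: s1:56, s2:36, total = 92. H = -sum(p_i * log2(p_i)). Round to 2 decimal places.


Computing entropy H = -sum(p_i * log2(p_i)):
  s1: p = 56/92 = 0.6087, -p*log2(p) = 0.4360
  s2: p = 36/92 = 0.3913, -p*log2(p) = 0.5297
H = sum of terms = 0.9657
Rounded to 2 decimals: 0.97

0.97


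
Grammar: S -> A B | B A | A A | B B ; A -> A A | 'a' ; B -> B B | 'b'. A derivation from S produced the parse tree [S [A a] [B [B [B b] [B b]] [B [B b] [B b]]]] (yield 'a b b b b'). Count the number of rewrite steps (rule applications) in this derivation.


Every bracketed nonterminal node [X ...] in the tree is produced by exactly one rule application.
Reading the tree off as a leftmost derivation:
  Step 1: S  =>  A B   (applied S -> A B)
  Step 2: A B  =>  a B   (applied A -> a)
  Step 3: a B  =>  a B B   (applied B -> B B)
  Step 4: a B B  =>  a B B B   (applied B -> B B)
  Step 5: a B B B  =>  a b B B   (applied B -> b)
  Step 6: a b B B  =>  a b b B   (applied B -> b)
  Step 7: a b b B  =>  a b b B B   (applied B -> B B)
  Step 8: a b b B B  =>  a b b b B   (applied B -> b)
  Step 9: a b b b B  =>  a b b b b   (applied B -> b)
Final yield: a b b b b
Total rewrite steps: 9

9


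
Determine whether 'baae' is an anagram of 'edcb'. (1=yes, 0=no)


Sort characters of 'baae': 'aabe'
Sort characters of 'edcb': 'bcde'
Sorted forms differ -> they are NOT anagrams
Result: 0

0


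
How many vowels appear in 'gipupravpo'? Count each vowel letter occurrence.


Scanning each character of 'gipupravpo':
  Position 1: 'g' -> consonant (running count: 0)
  Position 2: 'i' -> vowel (running count: 1)
  Position 3: 'p' -> consonant (running count: 1)
  Position 4: 'u' -> vowel (running count: 2)
  Position 5: 'p' -> consonant (running count: 2)
  Position 6: 'r' -> consonant (running count: 2)
  Position 7: 'a' -> vowel (running count: 3)
  Position 8: 'v' -> consonant (running count: 3)
  Position 9: 'p' -> consonant (running count: 3)
  Position 10: 'o' -> vowel (running count: 4)
Total vowels: 4

4


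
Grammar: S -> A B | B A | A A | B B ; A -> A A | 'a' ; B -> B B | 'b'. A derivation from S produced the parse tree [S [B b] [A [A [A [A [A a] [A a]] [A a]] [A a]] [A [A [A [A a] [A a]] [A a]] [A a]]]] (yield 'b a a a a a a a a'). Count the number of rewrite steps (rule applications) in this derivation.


Every bracketed nonterminal node [X ...] in the tree is produced by exactly one rule application.
Reading the tree off as a leftmost derivation:
  Step 1: S  =>  B A   (applied S -> B A)
  Step 2: B A  =>  b A   (applied B -> b)
  Step 3: b A  =>  b A A   (applied A -> A A)
  Step 4: b A A  =>  b A A A   (applied A -> A A)
  Step 5: b A A A  =>  b A A A A   (applied A -> A A)
  Step 6: b A A A A  =>  b A A A A A   (applied A -> A A)
  Step 7: b A A A A A  =>  b a A A A A   (applied A -> a)
  Step 8: b a A A A A  =>  b a a A A A   (applied A -> a)
  Step 9: b a a A A A  =>  b a a a A A   (applied A -> a)
  Step 10: b a a a A A  =>  b a a a a A   (applied A -> a)
  Step 11: b a a a a A  =>  b a a a a A A   (applied A -> A A)
  Step 12: b a a a a A A  =>  b a a a a A A A   (applied A -> A A)
  Step 13: b a a a a A A A  =>  b a a a a A A A A   (applied A -> A A)
  Step 14: b a a a a A A A A  =>  b a a a a a A A A   (applied A -> a)
  Step 15: b a a a a a A A A  =>  b a a a a a a A A   (applied A -> a)
  Step 16: b a a a a a a A A  =>  b a a a a a a a A   (applied A -> a)
  Step 17: b a a a a a a a A  =>  b a a a a a a a a   (applied A -> a)
Final yield: b a a a a a a a a
Total rewrite steps: 17

17


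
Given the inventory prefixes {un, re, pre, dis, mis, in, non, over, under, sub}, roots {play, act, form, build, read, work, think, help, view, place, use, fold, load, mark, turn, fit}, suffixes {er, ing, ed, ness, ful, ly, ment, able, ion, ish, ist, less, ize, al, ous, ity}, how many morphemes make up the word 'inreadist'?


Segmenting 'inreadist' against the inventory:
  'in' -> prefix (morpheme 1)
  'read' -> root (morpheme 2)
  'ist' -> suffix (morpheme 3)
Total morphemes: 3

3


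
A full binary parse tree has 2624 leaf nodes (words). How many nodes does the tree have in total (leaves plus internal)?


Leaf nodes (terminals): 2624
Internal nodes = n - 1 = 2624 - 1 = 2623
Total = leaves + internal = 2624 + 2623 = 5247

5247


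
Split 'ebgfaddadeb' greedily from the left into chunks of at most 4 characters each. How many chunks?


'ebgfaddadeb' has 11 characters.
Chunking with max size 4:
  Chunk 1: 'ebgf' (positions 0-3)
  Chunk 2: 'adda' (positions 4-7)
  Chunk 3: 'deb' (positions 8-10)
Total chunks: ceil(11 / 4) = 3

3


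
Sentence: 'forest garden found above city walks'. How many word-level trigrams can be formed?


Word trigrams from [6] words:
  Trigram 1: (forest garden found)
  Trigram 2: (garden found above)
  Trigram 3: (found above city)
  Trigram 4: (above city walks)
Total word trigrams: 6 - 2 = 4

4


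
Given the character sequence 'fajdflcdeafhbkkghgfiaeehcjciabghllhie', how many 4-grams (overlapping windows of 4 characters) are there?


String 'fajdflcdeafhbkkghgfiaeehcjciabghllhie' has length L = 37.
Number of overlapping n-grams = L - n + 1
Substituting: 37 - 4 + 1 = 34

34


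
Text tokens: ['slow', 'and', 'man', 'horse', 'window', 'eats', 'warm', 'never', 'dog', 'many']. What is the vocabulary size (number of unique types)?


Listing all tokens and tracking unique types:
  Token 1: 'slow' -> NEW (unique so far: 1)
  Token 2: 'and' -> NEW (unique so far: 2)
  Token 3: 'man' -> NEW (unique so far: 3)
  Token 4: 'horse' -> NEW (unique so far: 4)
  Token 5: 'window' -> NEW (unique so far: 5)
  Token 6: 'eats' -> NEW (unique so far: 6)
  Token 7: 'warm' -> NEW (unique so far: 7)
  Token 8: 'never' -> NEW (unique so far: 8)
  Token 9: 'dog' -> NEW (unique so far: 9)
  Token 10: 'many' -> NEW (unique so far: 10)
Unique types: ('and', 'dog', 'eats', 'horse', 'man', 'many', 'never', 'slow', 'warm', 'window')
Vocabulary size: 10

10


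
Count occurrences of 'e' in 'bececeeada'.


Scanning 'bececeeada' for 'e':
  Position 1: 'e' -> MATCH (count: 1)
  Position 3: 'e' -> MATCH (count: 2)
  Position 5: 'e' -> MATCH (count: 3)
  Position 6: 'e' -> MATCH (count: 4)
Total occurrences of 'e': 4

4


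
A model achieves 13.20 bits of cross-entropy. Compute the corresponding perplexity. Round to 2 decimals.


Perplexity formula: PP = 2^H
H = 13.20
PP = 2^13.20
Decompose: 2^13.20 = 2^13 * 2^0.20
2^13 = 8192, 2^0.20 ~ 1.1486984
PP ~ 8192 * 1.1486984 = 9410.1372928
Rounded to 2 decimals: 9410.14

9410.14


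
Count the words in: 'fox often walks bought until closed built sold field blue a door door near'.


Counting words by splitting on spaces:
  Word 1: 'fox'
  Word 2: 'often'
  Word 3: 'walks'
  Word 4: 'bought'
  Word 5: 'until'
  Word 6: 'closed'
  Word 7: 'built'
  Word 8: 'sold'
  Word 9: 'field'
  Word 10: 'blue'
  Word 11: 'a'
  Word 12: 'door'
  Word 13: 'door'
  Word 14: 'near'
Total words: 14

14


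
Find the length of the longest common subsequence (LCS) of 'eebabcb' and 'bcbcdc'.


DP table for LCS of 'eebabcb' and 'bcbcdc':
       b  c  b  c  d  c
    0  0  0  0  0  0  0
  e 0  0  0  0  0  0  0
  e 0  0  0  0  0  0  0
  b 0  1  1  1  1  1  1
  a 0  1  1  1  1  1  1
  b 0  1  1  2  2  2  2
  c 0  1  2  2  3  3  3
  b 0  1  2  3  3  3  3
LCS: 'bbc'
LCS length = 3

3


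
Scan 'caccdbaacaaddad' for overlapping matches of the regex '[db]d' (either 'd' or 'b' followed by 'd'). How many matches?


Pattern: [db]d means either 'd' or 'b' followed by 'd'.
Scanning 'caccdbaacaaddad' position-by-position:
  Pos 0: window 'ca' -> no
  Pos 1: window 'ac' -> no
  Pos 2: window 'cc' -> no
  Pos 3: window 'cd' -> no
  Pos 4: window 'db' -> no
  Pos 5: window 'ba' -> no
  Pos 6: window 'aa' -> no
  Pos 7: window 'ac' -> no
  Pos 8: window 'ca' -> no
  Pos 9: window 'aa' -> no
  Pos 10: window 'ad' -> no
  Pos 11: window 'dd' -> MATCH
  Pos 12: window 'da' -> no
  Pos 13: window 'ad' -> no
  Pos 14: window 'd' -> no
Total matches: 1

1


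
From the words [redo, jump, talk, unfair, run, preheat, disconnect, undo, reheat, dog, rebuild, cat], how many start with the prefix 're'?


Checking each word for prefix 're':
  'redo' -> YES, starts with 're' (count: 1)
  'jump' -> no (count: 1)
  'talk' -> no (count: 1)
  'unfair' -> no (count: 1)
  'run' -> no (count: 1)
  'preheat' -> no (count: 1)
  'disconnect' -> no (count: 1)
  'undo' -> no (count: 1)
  'reheat' -> YES, starts with 're' (count: 2)
  'dog' -> no (count: 2)
  'rebuild' -> YES, starts with 're' (count: 3)
  'cat' -> no (count: 3)
Total with prefix 're': 3

3


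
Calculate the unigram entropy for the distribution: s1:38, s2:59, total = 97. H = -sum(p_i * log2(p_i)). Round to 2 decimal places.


Computing entropy H = -sum(p_i * log2(p_i)):
  s1: p = 38/97 = 0.3918, -p*log2(p) = 0.5296
  s2: p = 59/97 = 0.6082, -p*log2(p) = 0.4363
H = sum of terms = 0.9659
Rounded to 2 decimals: 0.97

0.97


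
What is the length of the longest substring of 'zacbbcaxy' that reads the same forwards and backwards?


Scanning 'zacbbcaxy' for palindromic substrings.
Substring at positions 1-6: 'acbbca'.
Check: reverse('acbbca') = 'acbbca' -> palindrome confirmed.
Neighbouring characters ('z' / 'x') break symmetry, so it cannot extend further.
No longer palindromic substring exists; longest length = 6

6


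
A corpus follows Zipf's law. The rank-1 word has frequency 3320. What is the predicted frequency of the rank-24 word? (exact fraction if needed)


Zipf's law: freq(rank) = f1 / rank
f1 = 3320, rank = 24
freq = 3320 / 24
GCD(3320, 24) = 8
Simplified: 415/3

415/3


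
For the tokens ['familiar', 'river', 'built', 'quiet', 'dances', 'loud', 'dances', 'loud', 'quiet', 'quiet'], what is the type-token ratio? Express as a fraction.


Tokens: 10
Unique types: ('built', 'dances', 'familiar', 'loud', 'quiet', 'river') = 6
TTR = 6/10
Simplify: divide both by 2 -> 3/5
TTR = 3/5

3/5


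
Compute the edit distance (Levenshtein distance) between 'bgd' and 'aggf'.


Building DP table for s1='bgd' (len 3) and s2='aggf' (len 4):
       a  g  g  f
    0  1  2  3  4
  b 1  1  2  3  4
  g 2  2  1  2  3
  d 3  3  2  2  3
Edit distance = dp[3][4] = 3

3


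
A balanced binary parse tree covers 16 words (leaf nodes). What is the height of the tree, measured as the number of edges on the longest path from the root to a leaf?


In a balanced binary tree with n leaves the deepest leaf is ceil(log2(n)) edges below the root.
log2(16) = 4.0000
ceil(4.0000) = 4
height (edges) = 4

4


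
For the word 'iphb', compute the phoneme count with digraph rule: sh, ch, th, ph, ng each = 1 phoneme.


Parsing 'iphb' greedily, digraphs first:
  'i' -> vowel phoneme (phonemes so far: 1)
  'ph' -> digraph (1 consonant phoneme) (phonemes so far: 2)
  'b' -> consonant phoneme (phonemes so far: 3)
Total phonemes: 3

3


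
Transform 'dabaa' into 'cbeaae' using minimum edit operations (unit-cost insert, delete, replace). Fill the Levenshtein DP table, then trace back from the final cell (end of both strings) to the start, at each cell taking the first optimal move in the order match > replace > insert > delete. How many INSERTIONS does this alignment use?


Edit distance = 4. Backtracking from cell (5, 6) with preference match > replace > insert > delete,
then listing the resulting alignment 'dabaa' -> 'cbeaae' left to right:
  Step 1: replace d->c
  Step 2: replace a->b
  Step 3: replace b->e
  Step 4: keep 'a'
  Step 5: keep 'a'
  Step 6: insert 'e' [insertion #1]
Total insertions: 1

1


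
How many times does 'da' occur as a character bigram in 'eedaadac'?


Scanning 'eedaadac' for bigram 'da':
  Position 0: 'ee' -> no
  Position 1: 'ed' -> no
  Position 2: 'da' -> MATCH
  Position 3: 'aa' -> no
  Position 4: 'ad' -> no
  Position 5: 'da' -> MATCH
  Position 6: 'ac' -> no
Total matches: 2

2


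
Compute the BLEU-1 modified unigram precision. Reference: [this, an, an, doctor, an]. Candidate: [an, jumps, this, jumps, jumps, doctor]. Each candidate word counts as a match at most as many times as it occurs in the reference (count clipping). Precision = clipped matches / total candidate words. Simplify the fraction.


Reference word counts: {'an': 3, 'doctor': 1, 'this': 1}
Checking each candidate word (with clipping):
  'an' -> in reference (ref count 3, used 1/3) -> match (matches: 1)
  'jumps' -> not in reference -> no match (matches: 1)
  'this' -> in reference (ref count 1, used 1/1) -> match (matches: 2)
  'jumps' -> not in reference -> no match (matches: 2)
  'jumps' -> not in reference -> no match (matches: 2)
  'doctor' -> in reference (ref count 1, used 1/1) -> match (matches: 3)
Clipped matches: 3, Candidate length: 6
Precision = 3/6 = 1/2

1/2


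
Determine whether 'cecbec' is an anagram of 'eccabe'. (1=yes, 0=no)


Sort characters of 'cecbec': 'bcccee'
Sort characters of 'eccabe': 'abccee'
Sorted forms differ -> they are NOT anagrams
Result: 0

0


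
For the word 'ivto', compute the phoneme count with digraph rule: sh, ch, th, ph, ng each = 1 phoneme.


Parsing 'ivto' greedily, digraphs first:
  'i' -> vowel phoneme (phonemes so far: 1)
  'v' -> consonant phoneme (phonemes so far: 2)
  't' -> consonant phoneme (phonemes so far: 3)
  'o' -> vowel phoneme (phonemes so far: 4)
Total phonemes: 4

4


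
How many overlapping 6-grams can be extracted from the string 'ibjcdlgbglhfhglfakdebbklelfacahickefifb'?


String 'ibjcdlgbglhfhglfakdebbklelfacahickefifb' has length L = 39.
Number of overlapping n-grams = L - n + 1
Substituting: 39 - 6 + 1 = 34

34


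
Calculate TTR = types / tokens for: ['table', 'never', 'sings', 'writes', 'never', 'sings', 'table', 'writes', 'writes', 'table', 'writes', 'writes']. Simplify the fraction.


Tokens: 12
Unique types: ('never', 'sings', 'table', 'writes') = 4
TTR = 4/12
Simplify: divide both by 4 -> 1/3
TTR = 1/3

1/3


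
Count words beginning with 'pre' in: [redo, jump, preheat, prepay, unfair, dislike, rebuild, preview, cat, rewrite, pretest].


Checking each word for prefix 'pre':
  'redo' -> no (count: 0)
  'jump' -> no (count: 0)
  'preheat' -> YES, starts with 'pre' (count: 1)
  'prepay' -> YES, starts with 'pre' (count: 2)
  'unfair' -> no (count: 2)
  'dislike' -> no (count: 2)
  'rebuild' -> no (count: 2)
  'preview' -> YES, starts with 'pre' (count: 3)
  'cat' -> no (count: 3)
  'rewrite' -> no (count: 3)
  'pretest' -> YES, starts with 'pre' (count: 4)
Total with prefix 'pre': 4

4


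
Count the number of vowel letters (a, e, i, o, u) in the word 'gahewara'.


Scanning each character of 'gahewara':
  Position 1: 'g' -> consonant (running count: 0)
  Position 2: 'a' -> vowel (running count: 1)
  Position 3: 'h' -> consonant (running count: 1)
  Position 4: 'e' -> vowel (running count: 2)
  Position 5: 'w' -> consonant (running count: 2)
  Position 6: 'a' -> vowel (running count: 3)
  Position 7: 'r' -> consonant (running count: 3)
  Position 8: 'a' -> vowel (running count: 4)
Total vowels: 4

4


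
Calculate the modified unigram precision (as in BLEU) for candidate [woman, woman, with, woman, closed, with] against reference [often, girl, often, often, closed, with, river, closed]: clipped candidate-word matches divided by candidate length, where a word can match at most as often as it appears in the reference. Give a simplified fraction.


Reference word counts: {'closed': 2, 'girl': 1, 'often': 3, 'river': 1, 'with': 1}
Checking each candidate word (with clipping):
  'woman' -> not in reference -> no match (matches: 0)
  'woman' -> not in reference -> no match (matches: 0)
  'with' -> in reference (ref count 1, used 1/1) -> match (matches: 1)
  'woman' -> not in reference -> no match (matches: 1)
  'closed' -> in reference (ref count 2, used 1/2) -> match (matches: 2)
  'with' -> ref count 1 already used up (1/1) -> clipped, no match (matches: 2)
Clipped matches: 2, Candidate length: 6
Precision = 2/6 = 1/3

1/3


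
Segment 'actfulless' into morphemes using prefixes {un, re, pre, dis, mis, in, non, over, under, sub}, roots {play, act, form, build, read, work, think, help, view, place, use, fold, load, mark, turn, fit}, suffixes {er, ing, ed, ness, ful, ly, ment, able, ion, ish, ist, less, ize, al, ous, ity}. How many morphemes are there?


Segmenting 'actfulless' against the inventory:
  'act' -> root (morpheme 1)
  'ful' -> suffix (morpheme 2)
  'less' -> suffix (morpheme 3)
Total morphemes: 3

3


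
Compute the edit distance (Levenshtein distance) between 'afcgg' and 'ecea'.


Building DP table for s1='afcgg' (len 5) and s2='ecea' (len 4):
       e  c  e  a
    0  1  2  3  4
  a 1  1  2  3  3
  f 2  2  2  3  4
  c 3  3  2  3  4
  g 4  4  3  3  4
  g 5  5  4  4  4
Edit distance = dp[5][4] = 4

4


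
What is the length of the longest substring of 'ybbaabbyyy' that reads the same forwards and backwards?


Scanning 'ybbaabbyyy' for palindromic substrings.
Substring at positions 0-7: 'ybbaabby'.
Check: reverse('ybbaabby') = 'ybbaabby' -> palindrome confirmed.
Neighbouring characters ('-' / 'y') break symmetry, so it cannot extend further.
No longer palindromic substring exists; longest length = 8

8


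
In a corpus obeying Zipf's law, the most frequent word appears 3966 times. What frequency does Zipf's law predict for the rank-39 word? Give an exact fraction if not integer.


Zipf's law: freq(rank) = f1 / rank
f1 = 3966, rank = 39
freq = 3966 / 39
GCD(3966, 39) = 3
Simplified: 1322/13

1322/13


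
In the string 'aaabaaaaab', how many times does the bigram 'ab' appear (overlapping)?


Scanning 'aaabaaaaab' for bigram 'ab':
  Position 0: 'aa' -> no
  Position 1: 'aa' -> no
  Position 2: 'ab' -> MATCH
  Position 3: 'ba' -> no
  Position 4: 'aa' -> no
  Position 5: 'aa' -> no
  Position 6: 'aa' -> no
  Position 7: 'aa' -> no
  Position 8: 'ab' -> MATCH
Total matches: 2

2


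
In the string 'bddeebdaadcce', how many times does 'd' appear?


Scanning 'bddeebdaadcce' for 'd':
  Position 1: 'd' -> MATCH (count: 1)
  Position 2: 'd' -> MATCH (count: 2)
  Position 6: 'd' -> MATCH (count: 3)
  Position 9: 'd' -> MATCH (count: 4)
Total occurrences of 'd': 4

4


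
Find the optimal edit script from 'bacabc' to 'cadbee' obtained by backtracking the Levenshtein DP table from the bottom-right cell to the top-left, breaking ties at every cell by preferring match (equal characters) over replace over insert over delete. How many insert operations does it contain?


Edit distance = 5. Backtracking from cell (6, 6) with preference match > replace > insert > delete,
then listing the resulting alignment 'bacabc' -> 'cadbee' left to right:
  Step 1: replace b->c
  Step 2: keep 'a'
  Step 3: replace c->d
  Step 4: replace a->b
  Step 5: replace b->e
  Step 6: replace c->e
Total insertions: 0

0


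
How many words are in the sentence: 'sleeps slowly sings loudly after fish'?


Counting words by splitting on spaces:
  Word 1: 'sleeps'
  Word 2: 'slowly'
  Word 3: 'sings'
  Word 4: 'loudly'
  Word 5: 'after'
  Word 6: 'fish'
Total words: 6

6


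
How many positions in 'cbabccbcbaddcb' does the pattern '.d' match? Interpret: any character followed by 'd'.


Pattern: .d means any character followed by 'd'.
Scanning 'cbabccbcbaddcb' position-by-position:
  Pos 0: window 'cb' -> no
  Pos 1: window 'ba' -> no
  Pos 2: window 'ab' -> no
  Pos 3: window 'bc' -> no
  Pos 4: window 'cc' -> no
  Pos 5: window 'cb' -> no
  Pos 6: window 'bc' -> no
  Pos 7: window 'cb' -> no
  Pos 8: window 'ba' -> no
  Pos 9: window 'ad' -> MATCH
  Pos 10: window 'dd' -> MATCH
  Pos 11: window 'dc' -> no
  Pos 12: window 'cb' -> no
  Pos 13: window 'b' -> no
Total matches: 2

2


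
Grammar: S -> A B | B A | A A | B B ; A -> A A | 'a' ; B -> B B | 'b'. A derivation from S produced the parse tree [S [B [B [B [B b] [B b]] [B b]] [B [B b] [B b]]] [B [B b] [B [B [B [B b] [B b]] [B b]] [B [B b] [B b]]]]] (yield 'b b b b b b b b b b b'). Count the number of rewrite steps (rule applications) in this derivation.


Every bracketed nonterminal node [X ...] in the tree is produced by exactly one rule application.
Reading the tree off as a leftmost derivation:
  Step 1: S  =>  B B   (applied S -> B B)
  Step 2: B B  =>  B B B   (applied B -> B B)
  Step 3: B B B  =>  B B B B   (applied B -> B B)
  Step 4: B B B B  =>  B B B B B   (applied B -> B B)
  Step 5: B B B B B  =>  b B B B B   (applied B -> b)
  Step 6: b B B B B  =>  b b B B B   (applied B -> b)
  Step 7: b b B B B  =>  b b b B B   (applied B -> b)
  Step 8: b b b B B  =>  b b b B B B   (applied B -> B B)
  Step 9: b b b B B B  =>  b b b b B B   (applied B -> b)
  Step 10: b b b b B B  =>  b b b b b B   (applied B -> b)
  Step 11: b b b b b B  =>  b b b b b B B   (applied B -> B B)
  Step 12: b b b b b B B  =>  b b b b b b B   (applied B -> b)
  Step 13: b b b b b b B  =>  b b b b b b B B   (applied B -> B B)
  Step 14: b b b b b b B B  =>  b b b b b b B B B   (applied B -> B B)
  Step 15: b b b b b b B B B  =>  b b b b b b B B B B   (applied B -> B B)
  Step 16: b b b b b b B B B B  =>  b b b b b b b B B B   (applied B -> b)
  Step 17: b b b b b b b B B B  =>  b b b b b b b b B B   (applied B -> b)
  Step 18: b b b b b b b b B B  =>  b b b b b b b b b B   (applied B -> b)
  Step 19: b b b b b b b b b B  =>  b b b b b b b b b B B   (applied B -> B B)
  Step 20: b b b b b b b b b B B  =>  b b b b b b b b b b B   (applied B -> b)
  Step 21: b b b b b b b b b b B  =>  b b b b b b b b b b b   (applied B -> b)
Final yield: b b b b b b b b b b b
Total rewrite steps: 21

21


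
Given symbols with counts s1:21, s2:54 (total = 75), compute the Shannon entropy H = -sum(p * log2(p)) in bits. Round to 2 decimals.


Computing entropy H = -sum(p_i * log2(p_i)):
  s1: p = 21/75 = 0.2800, -p*log2(p) = 0.5142
  s2: p = 54/75 = 0.7200, -p*log2(p) = 0.3412
H = sum of terms = 0.8554
Rounded to 2 decimals: 0.86

0.86


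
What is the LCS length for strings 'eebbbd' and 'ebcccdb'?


DP table for LCS of 'eebbbd' and 'ebcccdb':
       e  b  c  c  c  d  b
    0  0  0  0  0  0  0  0
  e 0  1  1  1  1  1  1  1
  e 0  1  1  1  1  1  1  1
  b 0  1  2  2  2  2  2  2
  b 0  1  2  2  2  2  2  3
  b 0  1  2  2  2  2  2  3
  d 0  1  2  2  2  2  3  3
LCS: 'ebb'
LCS length = 3

3


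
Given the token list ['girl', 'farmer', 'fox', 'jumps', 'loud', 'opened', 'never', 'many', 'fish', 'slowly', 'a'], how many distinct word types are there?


Listing all tokens and tracking unique types:
  Token 1: 'girl' -> NEW (unique so far: 1)
  Token 2: 'farmer' -> NEW (unique so far: 2)
  Token 3: 'fox' -> NEW (unique so far: 3)
  Token 4: 'jumps' -> NEW (unique so far: 4)
  Token 5: 'loud' -> NEW (unique so far: 5)
  Token 6: 'opened' -> NEW (unique so far: 6)
  Token 7: 'never' -> NEW (unique so far: 7)
  Token 8: 'many' -> NEW (unique so far: 8)
  Token 9: 'fish' -> NEW (unique so far: 9)
  Token 10: 'slowly' -> NEW (unique so far: 10)
  Token 11: 'a' -> NEW (unique so far: 11)
Unique types: ('a', 'farmer', 'fish', 'fox', 'girl', 'jumps', 'loud', 'many', 'never', 'opened', 'slowly')
Vocabulary size: 11

11


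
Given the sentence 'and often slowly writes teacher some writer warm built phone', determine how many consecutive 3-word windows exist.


Word trigrams from [10] words:
  Trigram 1: (and often slowly)
  Trigram 2: (often slowly writes)
  Trigram 3: (slowly writes teacher)
  Trigram 4: (writes teacher some)
  Trigram 5: (teacher some writer)
  Trigram 6: (some writer warm)
  Trigram 7: (writer warm built)
  Trigram 8: (warm built phone)
Total word trigrams: 10 - 2 = 8

8


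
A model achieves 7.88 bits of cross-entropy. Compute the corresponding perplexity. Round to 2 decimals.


Perplexity formula: PP = 2^H
H = 7.88
PP = 2^7.88
Decompose: 2^7.88 = 2^7 * 2^0.88
2^7 = 128, 2^0.88 ~ 1.8403753
PP ~ 128 * 1.8403753 = 235.5680384
Rounded to 2 decimals: 235.57

235.57
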